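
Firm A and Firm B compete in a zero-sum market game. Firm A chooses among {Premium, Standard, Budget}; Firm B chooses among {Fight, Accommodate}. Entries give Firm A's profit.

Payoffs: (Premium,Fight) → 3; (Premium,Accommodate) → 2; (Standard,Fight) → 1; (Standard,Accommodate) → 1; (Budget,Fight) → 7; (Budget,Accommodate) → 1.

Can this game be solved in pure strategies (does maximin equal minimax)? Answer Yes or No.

Row minima: Premium → 2, Standard → 1, Budget → 1; maximin = 2.
Column maxima: Fight → 7, Accommodate → 2; minimax = 2.
maximin = minimax = 2, so a saddle point exists.

Yes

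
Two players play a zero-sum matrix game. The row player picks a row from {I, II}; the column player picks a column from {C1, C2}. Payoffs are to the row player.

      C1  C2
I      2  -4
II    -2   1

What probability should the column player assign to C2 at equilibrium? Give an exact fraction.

4/9

Row minima: I → -4, II → -2; maximin = -2.
Column maxima: C1 → 2, C2 → 1; minimax = 1.
-2 ≠ 1, so there is no saddle point; optimal play is mixed.
Let the row player play I with probability p. Expected payoff against C1: 2p + (-2)(1−p) = 4p − 2; against C2: (-4)p + 1(1−p) = −5p + 1.
Setting these equal: 4p − 2 = −5p + 1 ⇒ 9p = 3 ⇒ p = 1/3, and the value is (4)·(1/3) − 2 = -2/3.
For the column player: with q = P(C1), equating I's and II's payoffs gives 6q − 4 = −3q + 1 ⇒ q = 5/9.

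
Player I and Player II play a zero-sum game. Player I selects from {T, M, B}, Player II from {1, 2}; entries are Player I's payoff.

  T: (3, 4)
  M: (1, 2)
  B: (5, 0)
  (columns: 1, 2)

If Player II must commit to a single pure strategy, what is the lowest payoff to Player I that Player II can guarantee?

4

Column maxima: 1 → 5, 2 → 4.
The smallest of these is 4.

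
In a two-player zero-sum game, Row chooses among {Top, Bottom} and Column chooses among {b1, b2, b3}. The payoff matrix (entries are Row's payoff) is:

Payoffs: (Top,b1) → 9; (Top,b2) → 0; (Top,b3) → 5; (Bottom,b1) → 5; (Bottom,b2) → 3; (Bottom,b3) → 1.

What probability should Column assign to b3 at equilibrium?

Row minima: Top → 0, Bottom → 1; maximin = 1.
Column maxima: b1 → 9, b2 → 3, b3 → 5; minimax = 3.
1 ≠ 3, so there is no saddle point; optimal play is mixed.
b1 is strictly dominated by b2 (it gives Row strictly more in every row), so Column never plays it.
On the remaining 2×2 (Top, Bottom vs b2, b3):
Let Row play Top with probability p. Expected payoff against b2: 0p + 3(1−p) = −3p + 3; against b3: 5p + 1(1−p) = 4p + 1.
Setting these equal: −3p + 3 = 4p + 1 ⇒ −7p = -2 ⇒ p = 2/7, and the value is (-3)·(2/7) + 3 = 15/7.
For Column: with q = P(b2), equating Top's and Bottom's payoffs gives −5q + 5 = 2q + 1 ⇒ q = 4/7.

3/7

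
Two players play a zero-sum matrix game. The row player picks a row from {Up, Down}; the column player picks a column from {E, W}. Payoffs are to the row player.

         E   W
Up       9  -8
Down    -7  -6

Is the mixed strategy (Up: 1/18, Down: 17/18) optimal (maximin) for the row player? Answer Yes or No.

Yes

Against E this mix gives (1/18)·9 + (17/18)·(-7) = -55/9.
Against W this mix gives (1/18)·(-8) + (17/18)·(-6) = -55/9.
All of the column player's active replies (E, W) yield -55/9, and no column does worse for the row player. The mix makes the column player indifferent and guarantees -55/9, so it is optimal.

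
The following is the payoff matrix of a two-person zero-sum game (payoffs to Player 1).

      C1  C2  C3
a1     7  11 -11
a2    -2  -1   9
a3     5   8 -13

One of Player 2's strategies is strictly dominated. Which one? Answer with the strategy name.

C2

C1 holds Player 1's payoff strictly below C2 in every row: 7 < 11, -2 < -1, 5 < 8.
So C2 is strictly dominated for Player 2.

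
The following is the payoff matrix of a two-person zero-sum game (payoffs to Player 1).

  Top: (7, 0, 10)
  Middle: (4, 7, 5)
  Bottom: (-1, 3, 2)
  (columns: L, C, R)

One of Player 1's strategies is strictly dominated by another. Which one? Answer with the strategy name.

Middle gives a strictly higher payoff than Bottom against every column: 4 > -1, 7 > 3, 5 > 2.
So Bottom is strictly dominated and Player 1 never plays it.

Bottom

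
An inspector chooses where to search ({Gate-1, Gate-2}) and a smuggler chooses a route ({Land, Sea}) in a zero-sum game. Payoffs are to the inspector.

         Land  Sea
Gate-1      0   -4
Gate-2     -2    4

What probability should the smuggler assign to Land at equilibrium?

4/5

Row minima: Gate-1 → -4, Gate-2 → -2; maximin = -2.
Column maxima: Land → 0, Sea → 4; minimax = 0.
-2 ≠ 0, so there is no saddle point; optimal play is mixed.
Let the inspector play Gate-1 with probability p. Expected payoff against Land: 0p + (-2)(1−p) = 2p − 2; against Sea: (-4)p + 4(1−p) = −8p + 4.
Setting these equal: 2p − 2 = −8p + 4 ⇒ 10p = 6 ⇒ p = 3/5, and the value is (2)·(3/5) − 2 = -4/5.
For the smuggler: with q = P(Land), equating Gate-1's and Gate-2's payoffs gives 4q − 4 = −6q + 4 ⇒ q = 4/5.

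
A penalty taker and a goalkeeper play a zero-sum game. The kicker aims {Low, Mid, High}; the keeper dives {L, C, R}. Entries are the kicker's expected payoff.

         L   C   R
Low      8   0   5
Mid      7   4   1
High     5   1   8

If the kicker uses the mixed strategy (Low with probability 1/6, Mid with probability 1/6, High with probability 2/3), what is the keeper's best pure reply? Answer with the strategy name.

If the keeper plays L, the kicker's expected payoff is (1/6)·8 + (1/6)·7 + (2/3)·5 = 35/6.
If the keeper plays C, the kicker's expected payoff is (1/6)·0 + (1/6)·4 + (2/3)·1 = 4/3.
If the keeper plays R, the kicker's expected payoff is (1/6)·5 + (1/6)·1 + (2/3)·8 = 19/3.
The keeper minimizes the kicker's payoff; the smallest is 4/3, so the best response is C.

C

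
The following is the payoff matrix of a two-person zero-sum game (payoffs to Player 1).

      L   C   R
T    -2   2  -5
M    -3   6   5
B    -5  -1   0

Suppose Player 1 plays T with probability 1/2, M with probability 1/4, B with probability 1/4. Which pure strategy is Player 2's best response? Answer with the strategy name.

L

If Player 2 plays L, Player 1's expected payoff is (1/2)·(-2) + (1/4)·(-3) + (1/4)·(-5) = -3.
If Player 2 plays C, Player 1's expected payoff is (1/2)·2 + (1/4)·6 + (1/4)·(-1) = 9/4.
If Player 2 plays R, Player 1's expected payoff is (1/2)·(-5) + (1/4)·5 + (1/4)·0 = -5/4.
Player 2 minimizes Player 1's payoff; the smallest is -3, so the best response is L.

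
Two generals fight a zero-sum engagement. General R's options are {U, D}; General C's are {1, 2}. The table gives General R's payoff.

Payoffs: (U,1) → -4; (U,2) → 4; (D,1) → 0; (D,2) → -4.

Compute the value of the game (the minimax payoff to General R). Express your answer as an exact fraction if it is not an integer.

-4/3

Row minima: U → -4, D → -4; maximin = -4.
Column maxima: 1 → 0, 2 → 4; minimax = 0.
-4 ≠ 0, so there is no saddle point; optimal play is mixed.
Let General R play U with probability p. Expected payoff against 1: (-4)p + 0(1−p) = −4p; against 2: 4p + (-4)(1−p) = 8p − 4.
Setting these equal: −4p = 8p − 4 ⇒ −12p = -4 ⇒ p = 1/3, and the value is (-4)·(1/3) = -4/3.
For General C: with q = P(1), equating U's and D's payoffs gives −8q + 4 = 4q − 4 ⇒ q = 2/3.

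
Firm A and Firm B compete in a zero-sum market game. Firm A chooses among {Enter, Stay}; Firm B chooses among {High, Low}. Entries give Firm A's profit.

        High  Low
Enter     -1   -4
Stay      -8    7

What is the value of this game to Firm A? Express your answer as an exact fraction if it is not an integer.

-13/6

Row minima: Enter → -4, Stay → -8; maximin = -4.
Column maxima: High → -1, Low → 7; minimax = -1.
-4 ≠ -1, so there is no saddle point; optimal play is mixed.
Let Firm A play Enter with probability p. Expected payoff against High: (-1)p + (-8)(1−p) = 7p − 8; against Low: (-4)p + 7(1−p) = −11p + 7.
Setting these equal: 7p − 8 = −11p + 7 ⇒ 18p = 15 ⇒ p = 5/6, and the value is (7)·(5/6) − 8 = -13/6.
For Firm B: with q = P(High), equating Enter's and Stay's payoffs gives 3q − 4 = −15q + 7 ⇒ q = 11/18.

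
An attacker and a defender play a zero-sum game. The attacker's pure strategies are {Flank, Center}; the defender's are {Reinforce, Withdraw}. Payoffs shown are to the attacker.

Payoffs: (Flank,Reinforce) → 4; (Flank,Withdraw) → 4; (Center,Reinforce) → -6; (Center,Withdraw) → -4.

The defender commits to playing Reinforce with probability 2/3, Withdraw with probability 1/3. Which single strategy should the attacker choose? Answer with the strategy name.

Expected payoff of Flank: (2/3)·4 + (1/3)·4 = 4.
Expected payoff of Center: (2/3)·(-6) + (1/3)·(-4) = -16/3.
The largest is 4, so the attacker's best response is Flank.

Flank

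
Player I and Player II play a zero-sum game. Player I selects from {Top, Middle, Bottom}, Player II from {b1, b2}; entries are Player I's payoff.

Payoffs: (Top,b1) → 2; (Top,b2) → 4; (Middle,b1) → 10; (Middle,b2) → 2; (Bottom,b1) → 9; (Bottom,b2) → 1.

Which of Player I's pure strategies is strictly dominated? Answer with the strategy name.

Middle gives a strictly higher payoff than Bottom against every column: 10 > 9, 2 > 1.
So Bottom is strictly dominated and Player I never plays it.

Bottom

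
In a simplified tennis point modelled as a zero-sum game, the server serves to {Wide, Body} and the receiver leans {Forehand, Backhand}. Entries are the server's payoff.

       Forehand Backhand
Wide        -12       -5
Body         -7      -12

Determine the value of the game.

Row minima: Wide → -12, Body → -12; maximin = -12.
Column maxima: Forehand → -7, Backhand → -5; minimax = -7.
-12 ≠ -7, so there is no saddle point; optimal play is mixed.
Let the server play Wide with probability p. Expected payoff against Forehand: (-12)p + (-7)(1−p) = −5p − 7; against Backhand: (-5)p + (-12)(1−p) = 7p − 12.
Setting these equal: −5p − 7 = 7p − 12 ⇒ −12p = -5 ⇒ p = 5/12, and the value is (-5)·(5/12) − 7 = -109/12.
For the receiver: with q = P(Forehand), equating Wide's and Body's payoffs gives −7q − 5 = 5q − 12 ⇒ q = 7/12.

-109/12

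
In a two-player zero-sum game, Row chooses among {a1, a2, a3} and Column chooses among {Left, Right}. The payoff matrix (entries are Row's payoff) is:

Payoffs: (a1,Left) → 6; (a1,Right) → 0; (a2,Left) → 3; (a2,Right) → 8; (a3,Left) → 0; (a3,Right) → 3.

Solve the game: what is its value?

48/11

Row minima: a1 → 0, a2 → 3, a3 → 0; maximin = 3.
Column maxima: Left → 6, Right → 8; minimax = 6.
3 ≠ 6, so there is no saddle point; optimal play is mixed.
a3 is strictly dominated by a2, so Row never plays it.
On the remaining 2×2 (a1, a2 vs Left, Right):
Let Row play a1 with probability p. Expected payoff against Left: 6p + 3(1−p) = 3p + 3; against Right: 0p + 8(1−p) = −8p + 8.
Setting these equal: 3p + 3 = −8p + 8 ⇒ 11p = 5 ⇒ p = 5/11, and the value is (3)·(5/11) + 3 = 48/11.
For Column: with q = P(Left), equating a1's and a2's payoffs gives 6q = −5q + 8 ⇒ q = 8/11.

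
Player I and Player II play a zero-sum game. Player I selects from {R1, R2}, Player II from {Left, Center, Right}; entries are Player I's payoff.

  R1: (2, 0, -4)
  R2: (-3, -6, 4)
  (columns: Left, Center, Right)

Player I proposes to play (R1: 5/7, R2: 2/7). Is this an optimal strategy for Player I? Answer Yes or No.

Yes

Against Left this mix gives (5/7)·2 + (2/7)·(-3) = 4/7.
Against Center this mix gives (5/7)·0 + (2/7)·(-6) = -12/7.
Against Right this mix gives (5/7)·(-4) + (2/7)·4 = -12/7.
All of Player II's active replies (Center, Right) yield -12/7, and no column does worse for Player I. The mix makes Player II indifferent and guarantees -12/7, so it is optimal.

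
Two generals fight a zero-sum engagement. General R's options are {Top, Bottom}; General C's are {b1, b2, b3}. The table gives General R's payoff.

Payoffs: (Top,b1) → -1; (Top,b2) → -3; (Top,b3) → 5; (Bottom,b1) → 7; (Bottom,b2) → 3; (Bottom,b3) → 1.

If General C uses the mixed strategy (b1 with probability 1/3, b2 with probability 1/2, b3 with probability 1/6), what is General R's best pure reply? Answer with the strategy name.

Expected payoff of Top: (1/3)·(-1) + (1/2)·(-3) + (1/6)·5 = -1.
Expected payoff of Bottom: (1/3)·7 + (1/2)·3 + (1/6)·1 = 4.
The largest is 4, so General R's best response is Bottom.

Bottom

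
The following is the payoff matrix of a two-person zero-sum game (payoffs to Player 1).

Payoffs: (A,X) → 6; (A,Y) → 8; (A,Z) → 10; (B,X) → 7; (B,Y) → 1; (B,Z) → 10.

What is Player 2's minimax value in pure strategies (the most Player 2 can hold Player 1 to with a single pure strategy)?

7

Column maxima: X → 7, Y → 8, Z → 10.
The smallest of these is 7.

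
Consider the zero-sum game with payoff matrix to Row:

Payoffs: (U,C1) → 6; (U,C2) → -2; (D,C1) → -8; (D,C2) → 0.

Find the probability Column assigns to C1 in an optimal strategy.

1/8

Row minima: U → -2, D → -8; maximin = -2.
Column maxima: C1 → 6, C2 → 0; minimax = 0.
-2 ≠ 0, so there is no saddle point; optimal play is mixed.
Let Row play U with probability p. Expected payoff against C1: 6p + (-8)(1−p) = 14p − 8; against C2: (-2)p + 0(1−p) = −2p.
Setting these equal: 14p − 8 = −2p ⇒ 16p = 8 ⇒ p = 1/2, and the value is (14)·(1/2) − 8 = -1.
For Column: with q = P(C1), equating U's and D's payoffs gives 8q − 2 = −8q ⇒ q = 1/8.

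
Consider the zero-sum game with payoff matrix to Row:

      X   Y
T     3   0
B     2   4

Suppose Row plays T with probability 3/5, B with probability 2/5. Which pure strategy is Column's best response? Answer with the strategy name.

If Column plays X, Row's expected payoff is (3/5)·3 + (2/5)·2 = 13/5.
If Column plays Y, Row's expected payoff is (3/5)·0 + (2/5)·4 = 8/5.
Column minimizes Row's payoff; the smallest is 8/5, so the best response is Y.

Y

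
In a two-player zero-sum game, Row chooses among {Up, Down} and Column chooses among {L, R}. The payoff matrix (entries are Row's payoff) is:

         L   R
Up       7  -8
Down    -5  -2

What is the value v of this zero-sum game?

Row minima: Up → -8, Down → -5; maximin = -5.
Column maxima: L → 7, R → -2; minimax = -2.
-5 ≠ -2, so there is no saddle point; optimal play is mixed.
Let Row play Up with probability p. Expected payoff against L: 7p + (-5)(1−p) = 12p − 5; against R: (-8)p + (-2)(1−p) = −6p − 2.
Setting these equal: 12p − 5 = −6p − 2 ⇒ 18p = 3 ⇒ p = 1/6, and the value is (12)·(1/6) − 5 = -3.
For Column: with q = P(L), equating Up's and Down's payoffs gives 15q − 8 = −3q − 2 ⇒ q = 1/3.

-3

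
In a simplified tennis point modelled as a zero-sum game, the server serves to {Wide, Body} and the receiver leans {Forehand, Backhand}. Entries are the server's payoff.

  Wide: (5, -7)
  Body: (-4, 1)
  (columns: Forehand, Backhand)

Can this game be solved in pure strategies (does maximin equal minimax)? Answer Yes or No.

Row minima: Wide → -7, Body → -4; maximin = -4.
Column maxima: Forehand → 5, Backhand → 1; minimax = 1.
-4 ≠ 1, so no pure-strategy equilibrium exists.

No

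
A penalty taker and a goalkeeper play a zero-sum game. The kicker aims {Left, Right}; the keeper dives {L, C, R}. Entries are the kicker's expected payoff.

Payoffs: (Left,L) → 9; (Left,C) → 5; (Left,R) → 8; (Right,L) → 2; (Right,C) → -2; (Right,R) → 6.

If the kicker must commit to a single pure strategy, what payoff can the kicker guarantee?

Row minima: Left → 5, Right → -2.
The best of these is 5.

5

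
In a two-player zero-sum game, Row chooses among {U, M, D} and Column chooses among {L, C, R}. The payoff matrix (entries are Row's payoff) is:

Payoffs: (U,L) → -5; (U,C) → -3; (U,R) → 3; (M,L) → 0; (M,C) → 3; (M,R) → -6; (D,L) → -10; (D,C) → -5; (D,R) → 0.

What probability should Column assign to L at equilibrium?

9/14

Row minima: U → -5, M → -6, D → -10; maximin = -5.
Column maxima: L → 0, C → 3, R → 3; minimax = 0.
-5 ≠ 0, so there is no saddle point; optimal play is mixed.
D is strictly dominated by U, so Row never plays it.
C is strictly dominated by L (it gives Row strictly more in every row), so Column never plays it.
On the remaining 2×2 (U, M vs L, R):
Let Row play U with probability p. Expected payoff against L: (-5)p + 0(1−p) = −5p; against R: 3p + (-6)(1−p) = 9p − 6.
Setting these equal: −5p = 9p − 6 ⇒ −14p = -6 ⇒ p = 3/7, and the value is (-5)·(3/7) = -15/7.
For Column: with q = P(L), equating U's and M's payoffs gives −8q + 3 = 6q − 6 ⇒ q = 9/14.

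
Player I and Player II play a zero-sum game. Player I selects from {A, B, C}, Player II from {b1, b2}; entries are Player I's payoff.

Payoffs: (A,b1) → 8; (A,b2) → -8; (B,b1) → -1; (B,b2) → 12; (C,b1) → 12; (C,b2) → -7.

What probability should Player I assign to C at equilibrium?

13/32

Row minima: A → -8, B → -1, C → -7; maximin = -1.
Column maxima: b1 → 12, b2 → 12; minimax = 12.
-1 ≠ 12, so there is no saddle point; optimal play is mixed.
A is strictly dominated by C, so Player I never plays it.
On the remaining 2×2 (B, C vs b1, b2):
Let Player I play B with probability p. Expected payoff against b1: (-1)p + 12(1−p) = −13p + 12; against b2: 12p + (-7)(1−p) = 19p − 7.
Setting these equal: −13p + 12 = 19p − 7 ⇒ −32p = -19 ⇒ p = 19/32, and the value is (-13)·(19/32) + 12 = 137/32.
For Player II: with q = P(b1), equating B's and C's payoffs gives −13q + 12 = 19q − 7 ⇒ q = 19/32.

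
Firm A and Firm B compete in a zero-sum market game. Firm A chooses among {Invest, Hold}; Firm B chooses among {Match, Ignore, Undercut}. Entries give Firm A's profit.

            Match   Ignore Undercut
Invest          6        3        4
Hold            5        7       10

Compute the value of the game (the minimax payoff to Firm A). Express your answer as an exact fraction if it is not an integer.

Row minima: Invest → 3, Hold → 5; maximin = 5.
Column maxima: Match → 6, Ignore → 7, Undercut → 10; minimax = 6.
5 ≠ 6, so there is no saddle point; optimal play is mixed.
Undercut is strictly dominated by Ignore (it gives Firm A strictly more in every row), so Firm B never plays it.
On the remaining 2×2 (Invest, Hold vs Match, Ignore):
Let Firm A play Invest with probability p. Expected payoff against Match: 6p + 5(1−p) = p + 5; against Ignore: 3p + 7(1−p) = −4p + 7.
Setting these equal: p + 5 = −4p + 7 ⇒ 5p = 2 ⇒ p = 2/5, and the value is (1)·(2/5) + 5 = 27/5.
For Firm B: with q = P(Match), equating Invest's and Hold's payoffs gives 3q + 3 = −2q + 7 ⇒ q = 4/5.

27/5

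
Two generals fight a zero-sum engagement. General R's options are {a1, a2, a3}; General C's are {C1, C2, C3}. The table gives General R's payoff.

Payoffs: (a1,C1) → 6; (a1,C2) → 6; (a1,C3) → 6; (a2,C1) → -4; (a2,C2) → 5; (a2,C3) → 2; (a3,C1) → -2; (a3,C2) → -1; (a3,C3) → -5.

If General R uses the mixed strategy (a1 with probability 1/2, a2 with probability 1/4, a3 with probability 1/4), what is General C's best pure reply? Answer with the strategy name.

If General C plays C1, General R's expected payoff is (1/2)·6 + (1/4)·(-4) + (1/4)·(-2) = 3/2.
If General C plays C2, General R's expected payoff is (1/2)·6 + (1/4)·5 + (1/4)·(-1) = 4.
If General C plays C3, General R's expected payoff is (1/2)·6 + (1/4)·2 + (1/4)·(-5) = 9/4.
General C minimizes General R's payoff; the smallest is 3/2, so the best response is C1.

C1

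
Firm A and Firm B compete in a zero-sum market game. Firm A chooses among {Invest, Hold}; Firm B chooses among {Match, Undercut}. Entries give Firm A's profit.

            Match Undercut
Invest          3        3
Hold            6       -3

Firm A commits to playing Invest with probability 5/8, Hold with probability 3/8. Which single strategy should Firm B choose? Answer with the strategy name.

If Firm B plays Match, Firm A's expected payoff is (5/8)·3 + (3/8)·6 = 33/8.
If Firm B plays Undercut, Firm A's expected payoff is (5/8)·3 + (3/8)·(-3) = 3/4.
Firm B minimizes Firm A's payoff; the smallest is 3/4, so the best response is Undercut.

Undercut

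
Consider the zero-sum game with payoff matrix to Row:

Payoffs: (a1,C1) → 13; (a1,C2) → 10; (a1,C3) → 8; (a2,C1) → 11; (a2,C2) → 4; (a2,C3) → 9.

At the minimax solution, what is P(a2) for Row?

Row minima: a1 → 8, a2 → 4; maximin = 8.
Column maxima: C1 → 13, C2 → 10, C3 → 9; minimax = 9.
8 ≠ 9, so there is no saddle point; optimal play is mixed.
C1 is strictly dominated by C2 (it gives Row strictly more in every row), so Column never plays it.
On the remaining 2×2 (a1, a2 vs C2, C3):
Let Row play a1 with probability p. Expected payoff against C2: 10p + 4(1−p) = 6p + 4; against C3: 8p + 9(1−p) = −p + 9.
Setting these equal: 6p + 4 = −p + 9 ⇒ 7p = 5 ⇒ p = 5/7, and the value is (6)·(5/7) + 4 = 58/7.
For Column: with q = P(C2), equating a1's and a2's payoffs gives 2q + 8 = −5q + 9 ⇒ q = 1/7.

2/7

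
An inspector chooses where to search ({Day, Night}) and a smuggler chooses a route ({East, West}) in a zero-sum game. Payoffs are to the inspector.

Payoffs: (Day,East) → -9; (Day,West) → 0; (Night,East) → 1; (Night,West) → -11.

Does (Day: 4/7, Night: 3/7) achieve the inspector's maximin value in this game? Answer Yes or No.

Against East this mix gives (4/7)·(-9) + (3/7)·1 = -33/7.
Against West this mix gives (4/7)·0 + (3/7)·(-11) = -33/7.
All of the smuggler's active replies (East, West) yield -33/7, and no column does worse for the inspector. The mix makes the smuggler indifferent and guarantees -33/7, so it is optimal.

Yes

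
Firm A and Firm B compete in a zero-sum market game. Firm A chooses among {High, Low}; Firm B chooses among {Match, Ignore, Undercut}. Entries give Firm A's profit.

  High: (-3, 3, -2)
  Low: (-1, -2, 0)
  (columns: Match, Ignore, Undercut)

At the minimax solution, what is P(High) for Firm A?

Row minima: High → -3, Low → -2; maximin = -2.
Column maxima: Match → -1, Ignore → 3, Undercut → 0; minimax = -1.
-2 ≠ -1, so there is no saddle point; optimal play is mixed.
Undercut is strictly dominated by Match (it gives Firm A strictly more in every row), so Firm B never plays it.
On the remaining 2×2 (High, Low vs Match, Ignore):
Let Firm A play High with probability p. Expected payoff against Match: (-3)p + (-1)(1−p) = −2p − 1; against Ignore: 3p + (-2)(1−p) = 5p − 2.
Setting these equal: −2p − 1 = 5p − 2 ⇒ −7p = -1 ⇒ p = 1/7, and the value is (-2)·(1/7) − 1 = -9/7.
For Firm B: with q = P(Match), equating High's and Low's payoffs gives −6q + 3 = q − 2 ⇒ q = 5/7.

1/7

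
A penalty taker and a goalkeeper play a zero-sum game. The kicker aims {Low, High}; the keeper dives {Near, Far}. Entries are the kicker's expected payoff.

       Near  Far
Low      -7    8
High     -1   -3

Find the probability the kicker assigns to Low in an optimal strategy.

2/17

Row minima: Low → -7, High → -3; maximin = -3.
Column maxima: Near → -1, Far → 8; minimax = -1.
-3 ≠ -1, so there is no saddle point; optimal play is mixed.
Let the kicker play Low with probability p. Expected payoff against Near: (-7)p + (-1)(1−p) = −6p − 1; against Far: 8p + (-3)(1−p) = 11p − 3.
Setting these equal: −6p − 1 = 11p − 3 ⇒ −17p = -2 ⇒ p = 2/17, and the value is (-6)·(2/17) − 1 = -29/17.
For the keeper: with q = P(Near), equating Low's and High's payoffs gives −15q + 8 = 2q − 3 ⇒ q = 11/17.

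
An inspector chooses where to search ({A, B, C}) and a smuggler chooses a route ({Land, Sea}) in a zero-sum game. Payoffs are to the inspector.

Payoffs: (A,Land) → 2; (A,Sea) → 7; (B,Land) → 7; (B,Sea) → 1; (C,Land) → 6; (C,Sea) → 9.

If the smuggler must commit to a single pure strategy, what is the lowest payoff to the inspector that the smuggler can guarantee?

Column maxima: Land → 7, Sea → 9.
The smallest of these is 7.

7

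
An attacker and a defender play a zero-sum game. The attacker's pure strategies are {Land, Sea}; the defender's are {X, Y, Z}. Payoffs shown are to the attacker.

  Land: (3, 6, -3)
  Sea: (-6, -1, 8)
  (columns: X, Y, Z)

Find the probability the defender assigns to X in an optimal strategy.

11/20

Row minima: Land → -3, Sea → -6; maximin = -3.
Column maxima: X → 3, Y → 6, Z → 8; minimax = 3.
-3 ≠ 3, so there is no saddle point; optimal play is mixed.
Y is strictly dominated by X (it gives the attacker strictly more in every row), so the defender never plays it.
On the remaining 2×2 (Land, Sea vs X, Z):
Let the attacker play Land with probability p. Expected payoff against X: 3p + (-6)(1−p) = 9p − 6; against Z: (-3)p + 8(1−p) = −11p + 8.
Setting these equal: 9p − 6 = −11p + 8 ⇒ 20p = 14 ⇒ p = 7/10, and the value is (9)·(7/10) − 6 = 3/10.
For the defender: with q = P(X), equating Land's and Sea's payoffs gives 6q − 3 = −14q + 8 ⇒ q = 11/20.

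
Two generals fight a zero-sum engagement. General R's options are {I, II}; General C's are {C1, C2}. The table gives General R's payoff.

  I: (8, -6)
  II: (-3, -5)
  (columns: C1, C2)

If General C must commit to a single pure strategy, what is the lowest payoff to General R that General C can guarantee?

-5

Column maxima: C1 → 8, C2 → -5.
The smallest of these is -5.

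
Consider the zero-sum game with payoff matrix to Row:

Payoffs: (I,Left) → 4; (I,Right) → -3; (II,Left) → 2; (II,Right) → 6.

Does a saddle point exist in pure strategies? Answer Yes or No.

No

Row minima: I → -3, II → 2; maximin = 2.
Column maxima: Left → 4, Right → 6; minimax = 4.
2 ≠ 4, so no pure-strategy equilibrium exists.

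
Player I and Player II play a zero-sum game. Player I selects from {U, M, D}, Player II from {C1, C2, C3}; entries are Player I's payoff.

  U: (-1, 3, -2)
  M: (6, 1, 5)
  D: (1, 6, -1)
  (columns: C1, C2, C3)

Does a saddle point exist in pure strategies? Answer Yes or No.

Row minima: U → -2, M → 1, D → -1; maximin = 1.
Column maxima: C1 → 6, C2 → 6, C3 → 5; minimax = 5.
1 ≠ 5, so no pure-strategy equilibrium exists.

No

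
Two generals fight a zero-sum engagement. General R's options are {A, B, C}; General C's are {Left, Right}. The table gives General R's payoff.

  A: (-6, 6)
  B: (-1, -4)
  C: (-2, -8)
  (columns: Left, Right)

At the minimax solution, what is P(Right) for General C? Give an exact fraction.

Row minima: A → -6, B → -4, C → -8; maximin = -4.
Column maxima: Left → -1, Right → 6; minimax = -1.
-4 ≠ -1, so there is no saddle point; optimal play is mixed.
C is strictly dominated by B, so General R never plays it.
On the remaining 2×2 (A, B vs Left, Right):
Let General R play A with probability p. Expected payoff against Left: (-6)p + (-1)(1−p) = −5p − 1; against Right: 6p + (-4)(1−p) = 10p − 4.
Setting these equal: −5p − 1 = 10p − 4 ⇒ −15p = -3 ⇒ p = 1/5, and the value is (-5)·(1/5) − 1 = -2.
For General C: with q = P(Left), equating A's and B's payoffs gives −12q + 6 = 3q − 4 ⇒ q = 2/3.

1/3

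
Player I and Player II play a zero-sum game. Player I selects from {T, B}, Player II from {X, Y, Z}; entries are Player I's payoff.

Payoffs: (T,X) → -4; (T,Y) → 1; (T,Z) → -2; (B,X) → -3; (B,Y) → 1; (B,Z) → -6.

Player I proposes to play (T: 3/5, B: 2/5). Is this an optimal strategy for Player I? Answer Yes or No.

Against X this mix gives (3/5)·(-4) + (2/5)·(-3) = -18/5.
Against Y this mix gives (3/5)·1 + (2/5)·1 = 1.
Against Z this mix gives (3/5)·(-2) + (2/5)·(-6) = -18/5.
All of Player II's active replies (X, Z) yield -18/5, and no column does worse for Player I. The mix makes Player II indifferent and guarantees -18/5, so it is optimal.

Yes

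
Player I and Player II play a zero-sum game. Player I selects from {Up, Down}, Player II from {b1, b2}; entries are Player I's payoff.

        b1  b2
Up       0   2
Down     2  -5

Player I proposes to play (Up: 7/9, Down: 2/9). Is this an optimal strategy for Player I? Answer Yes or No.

Yes

Against b1 this mix gives (7/9)·0 + (2/9)·2 = 4/9.
Against b2 this mix gives (7/9)·2 + (2/9)·(-5) = 4/9.
All of Player II's active replies (b1, b2) yield 4/9, and no column does worse for Player I. The mix makes Player II indifferent and guarantees 4/9, so it is optimal.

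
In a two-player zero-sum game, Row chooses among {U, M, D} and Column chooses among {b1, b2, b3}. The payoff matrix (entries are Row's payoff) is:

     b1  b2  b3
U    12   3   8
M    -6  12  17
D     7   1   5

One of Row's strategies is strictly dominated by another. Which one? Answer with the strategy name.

D

U gives a strictly higher payoff than D against every column: 12 > 7, 3 > 1, 8 > 5.
So D is strictly dominated and Row never plays it.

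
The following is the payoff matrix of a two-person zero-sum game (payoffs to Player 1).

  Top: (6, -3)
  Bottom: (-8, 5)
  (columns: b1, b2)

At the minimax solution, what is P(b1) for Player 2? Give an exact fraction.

4/11

Row minima: Top → -3, Bottom → -8; maximin = -3.
Column maxima: b1 → 6, b2 → 5; minimax = 5.
-3 ≠ 5, so there is no saddle point; optimal play is mixed.
Let Player 1 play Top with probability p. Expected payoff against b1: 6p + (-8)(1−p) = 14p − 8; against b2: (-3)p + 5(1−p) = −8p + 5.
Setting these equal: 14p − 8 = −8p + 5 ⇒ 22p = 13 ⇒ p = 13/22, and the value is (14)·(13/22) − 8 = 3/11.
For Player 2: with q = P(b1), equating Top's and Bottom's payoffs gives 9q − 3 = −13q + 5 ⇒ q = 4/11.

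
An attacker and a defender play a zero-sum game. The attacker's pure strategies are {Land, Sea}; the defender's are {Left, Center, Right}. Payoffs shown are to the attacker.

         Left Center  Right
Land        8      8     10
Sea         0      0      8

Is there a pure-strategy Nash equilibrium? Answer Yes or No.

Row minima: Land → 8, Sea → 0; maximin = 8.
Column maxima: Left → 8, Center → 8, Right → 10; minimax = 8.
maximin = minimax = 8, so a saddle point exists.

Yes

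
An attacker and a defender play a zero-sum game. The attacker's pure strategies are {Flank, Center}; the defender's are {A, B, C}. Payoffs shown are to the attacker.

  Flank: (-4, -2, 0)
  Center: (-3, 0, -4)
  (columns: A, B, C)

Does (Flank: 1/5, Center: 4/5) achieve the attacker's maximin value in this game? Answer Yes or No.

Yes

Against A this mix gives (1/5)·(-4) + (4/5)·(-3) = -16/5.
Against B this mix gives (1/5)·(-2) + (4/5)·0 = -2/5.
Against C this mix gives (1/5)·0 + (4/5)·(-4) = -16/5.
All of the defender's active replies (A, C) yield -16/5, and no column does worse for the attacker. The mix makes the defender indifferent and guarantees -16/5, so it is optimal.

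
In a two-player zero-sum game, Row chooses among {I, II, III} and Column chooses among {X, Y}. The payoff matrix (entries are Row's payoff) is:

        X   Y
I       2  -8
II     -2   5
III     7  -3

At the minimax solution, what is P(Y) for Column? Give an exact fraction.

9/17

Row minima: I → -8, II → -2, III → -3; maximin = -2.
Column maxima: X → 7, Y → 5; minimax = 5.
-2 ≠ 5, so there is no saddle point; optimal play is mixed.
I is strictly dominated by III, so Row never plays it.
On the remaining 2×2 (II, III vs X, Y):
Let Row play II with probability p. Expected payoff against X: (-2)p + 7(1−p) = −9p + 7; against Y: 5p + (-3)(1−p) = 8p − 3.
Setting these equal: −9p + 7 = 8p − 3 ⇒ −17p = -10 ⇒ p = 10/17, and the value is (-9)·(10/17) + 7 = 29/17.
For Column: with q = P(X), equating II's and III's payoffs gives −7q + 5 = 10q − 3 ⇒ q = 8/17.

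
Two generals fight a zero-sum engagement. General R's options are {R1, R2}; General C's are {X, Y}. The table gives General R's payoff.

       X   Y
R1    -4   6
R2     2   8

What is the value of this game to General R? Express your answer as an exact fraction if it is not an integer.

2

Row minima: R1 → -4, R2 → 2; maximin = 2.
Column maxima: X → 2, Y → 8; minimax = 2.
Since maximin = minimax = 2, there is a saddle point and the value is 2.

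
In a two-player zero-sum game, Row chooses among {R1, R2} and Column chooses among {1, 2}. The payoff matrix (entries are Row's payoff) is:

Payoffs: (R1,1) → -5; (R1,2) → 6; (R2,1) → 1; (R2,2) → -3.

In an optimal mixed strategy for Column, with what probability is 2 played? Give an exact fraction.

Row minima: R1 → -5, R2 → -3; maximin = -3.
Column maxima: 1 → 1, 2 → 6; minimax = 1.
-3 ≠ 1, so there is no saddle point; optimal play is mixed.
Let Row play R1 with probability p. Expected payoff against 1: (-5)p + 1(1−p) = −6p + 1; against 2: 6p + (-3)(1−p) = 9p − 3.
Setting these equal: −6p + 1 = 9p − 3 ⇒ −15p = -4 ⇒ p = 4/15, and the value is (-6)·(4/15) + 1 = -3/5.
For Column: with q = P(1), equating R1's and R2's payoffs gives −11q + 6 = 4q − 3 ⇒ q = 3/5.

2/5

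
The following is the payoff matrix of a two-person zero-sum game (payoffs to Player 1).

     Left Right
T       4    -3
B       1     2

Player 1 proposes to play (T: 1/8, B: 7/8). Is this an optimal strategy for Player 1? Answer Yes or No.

Yes

Against Left this mix gives (1/8)·4 + (7/8)·1 = 11/8.
Against Right this mix gives (1/8)·(-3) + (7/8)·2 = 11/8.
All of Player 2's active replies (Left, Right) yield 11/8, and no column does worse for Player 1. The mix makes Player 2 indifferent and guarantees 11/8, so it is optimal.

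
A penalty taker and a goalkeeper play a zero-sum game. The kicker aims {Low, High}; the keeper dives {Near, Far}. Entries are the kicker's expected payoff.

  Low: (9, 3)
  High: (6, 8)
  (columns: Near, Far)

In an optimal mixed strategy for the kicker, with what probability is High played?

3/4

Row minima: Low → 3, High → 6; maximin = 6.
Column maxima: Near → 9, Far → 8; minimax = 8.
6 ≠ 8, so there is no saddle point; optimal play is mixed.
Let the kicker play Low with probability p. Expected payoff against Near: 9p + 6(1−p) = 3p + 6; against Far: 3p + 8(1−p) = −5p + 8.
Setting these equal: 3p + 6 = −5p + 8 ⇒ 8p = 2 ⇒ p = 1/4, and the value is (3)·(1/4) + 6 = 27/4.
For the keeper: with q = P(Near), equating Low's and High's payoffs gives 6q + 3 = −2q + 8 ⇒ q = 5/8.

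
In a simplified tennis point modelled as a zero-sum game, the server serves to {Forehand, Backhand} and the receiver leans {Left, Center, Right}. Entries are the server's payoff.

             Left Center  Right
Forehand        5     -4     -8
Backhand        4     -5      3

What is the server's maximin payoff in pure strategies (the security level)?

Row minima: Forehand → -8, Backhand → -5.
The best of these is -5.

-5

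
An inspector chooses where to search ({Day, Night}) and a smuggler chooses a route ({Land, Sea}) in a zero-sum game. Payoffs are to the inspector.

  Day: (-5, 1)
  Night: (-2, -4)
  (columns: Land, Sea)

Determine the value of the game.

Row minima: Day → -5, Night → -4; maximin = -4.
Column maxima: Land → -2, Sea → 1; minimax = -2.
-4 ≠ -2, so there is no saddle point; optimal play is mixed.
Let the inspector play Day with probability p. Expected payoff against Land: (-5)p + (-2)(1−p) = −3p − 2; against Sea: 1p + (-4)(1−p) = 5p − 4.
Setting these equal: −3p − 2 = 5p − 4 ⇒ −8p = -2 ⇒ p = 1/4, and the value is (-3)·(1/4) − 2 = -11/4.
For the smuggler: with q = P(Land), equating Day's and Night's payoffs gives −6q + 1 = 2q − 4 ⇒ q = 5/8.

-11/4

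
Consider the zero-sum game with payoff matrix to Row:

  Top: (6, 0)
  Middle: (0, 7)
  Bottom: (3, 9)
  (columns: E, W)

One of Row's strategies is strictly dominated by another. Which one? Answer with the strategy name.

Bottom gives a strictly higher payoff than Middle against every column: 3 > 0, 9 > 7.
So Middle is strictly dominated and Row never plays it.

Middle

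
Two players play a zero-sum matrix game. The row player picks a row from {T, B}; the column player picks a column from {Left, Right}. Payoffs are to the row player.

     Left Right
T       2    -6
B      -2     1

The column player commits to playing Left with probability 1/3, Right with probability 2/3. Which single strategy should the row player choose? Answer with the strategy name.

Expected payoff of T: (1/3)·2 + (2/3)·(-6) = -10/3.
Expected payoff of B: (1/3)·(-2) + (2/3)·1 = 0.
The largest is 0, so the row player's best response is B.

B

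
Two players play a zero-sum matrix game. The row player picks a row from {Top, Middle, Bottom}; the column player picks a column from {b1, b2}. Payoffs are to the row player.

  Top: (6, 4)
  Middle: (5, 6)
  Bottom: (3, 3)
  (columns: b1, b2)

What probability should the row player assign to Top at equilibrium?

Row minima: Top → 4, Middle → 5, Bottom → 3; maximin = 5.
Column maxima: b1 → 6, b2 → 6; minimax = 6.
5 ≠ 6, so there is no saddle point; optimal play is mixed.
Bottom is strictly dominated by Top, so the row player never plays it.
On the remaining 2×2 (Top, Middle vs b1, b2):
Let the row player play Top with probability p. Expected payoff against b1: 6p + 5(1−p) = p + 5; against b2: 4p + 6(1−p) = −2p + 6.
Setting these equal: p + 5 = −2p + 6 ⇒ 3p = 1 ⇒ p = 1/3, and the value is (1)·(1/3) + 5 = 16/3.
For the column player: with q = P(b1), equating Top's and Middle's payoffs gives 2q + 4 = −q + 6 ⇒ q = 2/3.

1/3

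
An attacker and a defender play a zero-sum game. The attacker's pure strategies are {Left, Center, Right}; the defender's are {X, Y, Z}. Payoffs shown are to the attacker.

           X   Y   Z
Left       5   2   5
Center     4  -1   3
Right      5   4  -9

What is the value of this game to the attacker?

19/8

Row minima: Left → 2, Center → -1, Right → -9; maximin = 2.
Column maxima: X → 5, Y → 4, Z → 5; minimax = 4.
2 ≠ 4, so there is no saddle point; optimal play is mixed.
Center is strictly dominated by Left, so the attacker never plays it.
X is strictly dominated by Y (it gives the attacker strictly more in every row), so the defender never plays it.
On the remaining 2×2 (Left, Right vs Y, Z):
Let the attacker play Left with probability p. Expected payoff against Y: 2p + 4(1−p) = −2p + 4; against Z: 5p + (-9)(1−p) = 14p − 9.
Setting these equal: −2p + 4 = 14p − 9 ⇒ −16p = -13 ⇒ p = 13/16, and the value is (-2)·(13/16) + 4 = 19/8.
For the defender: with q = P(Y), equating Left's and Right's payoffs gives −3q + 5 = 13q − 9 ⇒ q = 7/8.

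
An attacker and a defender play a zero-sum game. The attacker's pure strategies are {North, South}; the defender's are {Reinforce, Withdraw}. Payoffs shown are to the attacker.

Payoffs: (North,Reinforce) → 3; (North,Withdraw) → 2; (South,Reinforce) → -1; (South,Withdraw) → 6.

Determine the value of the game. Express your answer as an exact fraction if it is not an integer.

Row minima: North → 2, South → -1; maximin = 2.
Column maxima: Reinforce → 3, Withdraw → 6; minimax = 3.
2 ≠ 3, so there is no saddle point; optimal play is mixed.
Let the attacker play North with probability p. Expected payoff against Reinforce: 3p + (-1)(1−p) = 4p − 1; against Withdraw: 2p + 6(1−p) = −4p + 6.
Setting these equal: 4p − 1 = −4p + 6 ⇒ 8p = 7 ⇒ p = 7/8, and the value is (4)·(7/8) − 1 = 5/2.
For the defender: with q = P(Reinforce), equating North's and South's payoffs gives q + 2 = −7q + 6 ⇒ q = 1/2.

5/2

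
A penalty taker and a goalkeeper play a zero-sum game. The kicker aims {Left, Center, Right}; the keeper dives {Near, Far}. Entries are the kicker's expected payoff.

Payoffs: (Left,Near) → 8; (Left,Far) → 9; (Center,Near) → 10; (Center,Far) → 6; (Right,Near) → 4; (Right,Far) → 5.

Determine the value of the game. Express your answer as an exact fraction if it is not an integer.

Row minima: Left → 8, Center → 6, Right → 4; maximin = 8.
Column maxima: Near → 10, Far → 9; minimax = 9.
8 ≠ 9, so there is no saddle point; optimal play is mixed.
Right is strictly dominated by Left, so the kicker never plays it.
On the remaining 2×2 (Left, Center vs Near, Far):
Let the kicker play Left with probability p. Expected payoff against Near: 8p + 10(1−p) = −2p + 10; against Far: 9p + 6(1−p) = 3p + 6.
Setting these equal: −2p + 10 = 3p + 6 ⇒ −5p = -4 ⇒ p = 4/5, and the value is (-2)·(4/5) + 10 = 42/5.
For the keeper: with q = P(Near), equating Left's and Center's payoffs gives −q + 9 = 4q + 6 ⇒ q = 3/5.

42/5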